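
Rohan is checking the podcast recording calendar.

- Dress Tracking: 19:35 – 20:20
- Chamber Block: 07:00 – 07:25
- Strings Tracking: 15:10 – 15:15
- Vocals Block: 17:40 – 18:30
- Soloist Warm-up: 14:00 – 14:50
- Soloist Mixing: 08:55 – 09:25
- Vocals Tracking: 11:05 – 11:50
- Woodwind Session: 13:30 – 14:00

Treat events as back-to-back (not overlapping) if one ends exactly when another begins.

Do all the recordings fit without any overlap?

Sorted by start: Chamber Block, Soloist Mixing, Vocals Tracking, Woodwind Session, Soloist Warm-up, Strings Tracking, Vocals Block, Dress Tracking.
Soloist Mixing starts after Chamber Block ends, so Chamber Block has no further overlaps.
Vocals Tracking starts after Soloist Mixing ends, so Soloist Mixing has no further overlaps.
Woodwind Session starts after Vocals Tracking ends, so Vocals Tracking has no further overlaps.
Soloist Warm-up starts exactly when Woodwind Session ends (back-to-back, no overlap), so Woodwind Session has no further overlaps.
Strings Tracking starts after Soloist Warm-up ends, so Soloist Warm-up has no further overlaps.
Vocals Block starts after Strings Tracking ends, so Strings Tracking has no further overlaps.
Dress Tracking starts after Vocals Block ends.
Every pair is clear; the schedule has no overlaps.

Yes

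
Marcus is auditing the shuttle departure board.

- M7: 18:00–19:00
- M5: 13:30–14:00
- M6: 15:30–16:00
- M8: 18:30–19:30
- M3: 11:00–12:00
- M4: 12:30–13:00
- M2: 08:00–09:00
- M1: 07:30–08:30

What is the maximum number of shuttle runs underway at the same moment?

Walk through starts and ends in time order (an end at T is processed before a start at T):
07:30 start M1 → 1
08:00 start M2 → 2
08:30 end M1 → 1
09:00 end M2 → 0
11:00 start M3 → 1
12:00 end M3 → 0
12:30 start M4 → 1
13:00 end M4 → 0
13:30 start M5 → 1
14:00 end M5 → 0
15:30 start M6 → 1
16:00 end M6 → 0
18:00 start M7 → 1
18:30 start M8 → 2
19:00 end M7 → 1
19:30 end M8 → 0
Peak is 2, at 08:00 (M1, M2).

2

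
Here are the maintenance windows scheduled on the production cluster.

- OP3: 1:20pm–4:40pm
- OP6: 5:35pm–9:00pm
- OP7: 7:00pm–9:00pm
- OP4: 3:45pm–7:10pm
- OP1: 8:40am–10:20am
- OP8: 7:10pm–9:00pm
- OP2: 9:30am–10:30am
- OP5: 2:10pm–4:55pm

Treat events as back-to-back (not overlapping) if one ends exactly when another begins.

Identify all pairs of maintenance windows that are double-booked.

OP1 & OP2, OP3 & OP4, OP3 & OP5, OP4 & OP5, OP4 & OP6, OP4 & OP7, OP6 & OP7, OP6 & OP8, OP7 & OP8

Two intervals overlap when each starts before the other ends.
Sorted by start: OP1, OP2, OP3, OP5, OP4, OP6, OP7, OP8.
OP2 starts before OP1 ends → OP1 and OP2 overlap.
OP3 starts after OP1 ends; OP1 is clear from here.
OP3 starts after OP2 ends; OP2 is clear from here.
OP5 starts before OP3 ends → OP3 and OP5 overlap.
OP4 starts before OP3 ends → OP3 and OP4 overlap.
OP6 starts after OP3 ends; OP3 is clear from here.
OP4 starts before OP5 ends → OP5 and OP4 overlap.
OP6 starts after OP5 ends; OP5 is clear from here.
OP6 starts before OP4 ends → OP4 and OP6 overlap.
OP7 starts before OP4 ends → OP4 and OP7 overlap.
OP8 starts exactly when OP4 ends (back-to-back, no overlap).
OP7 starts before OP6 ends → OP6 and OP7 overlap.
OP8 starts before OP6 ends → OP6 and OP8 overlap.
OP8 starts before OP7 ends → OP7 and OP8 overlap.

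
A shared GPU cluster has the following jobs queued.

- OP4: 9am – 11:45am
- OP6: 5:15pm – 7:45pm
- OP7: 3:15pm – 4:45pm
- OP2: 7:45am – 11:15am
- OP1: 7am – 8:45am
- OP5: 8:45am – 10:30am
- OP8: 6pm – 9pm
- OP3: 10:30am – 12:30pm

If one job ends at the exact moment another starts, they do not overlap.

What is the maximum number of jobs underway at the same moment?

Sort all start/end points and keep a running count:
7am start OP1 → 1
7:45am start OP2 → 2
8:45am end OP1 → 1
8:45am start OP5 → 2
9am start OP4 → 3
10:30am end OP5 → 2
10:30am start OP3 → 3
11:15am end OP2 → 2
11:45am end OP4 → 1
12:30pm end OP3 → 0
3:15pm start OP7 → 1
4:45pm end OP7 → 0
5:15pm start OP6 → 1
6pm start OP8 → 2
7:45pm end OP6 → 1
9pm end OP8 → 0
Peak is 3, at 9am (OP2, OP4, OP5).

3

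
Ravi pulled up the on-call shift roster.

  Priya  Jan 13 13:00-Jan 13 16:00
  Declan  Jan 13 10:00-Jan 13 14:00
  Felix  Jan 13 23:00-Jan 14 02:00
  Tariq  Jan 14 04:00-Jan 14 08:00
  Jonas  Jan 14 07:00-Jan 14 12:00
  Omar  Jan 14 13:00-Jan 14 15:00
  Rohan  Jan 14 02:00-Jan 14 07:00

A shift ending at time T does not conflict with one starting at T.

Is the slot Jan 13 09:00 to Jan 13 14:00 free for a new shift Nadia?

No — it overlaps Declan, Priya

Declan: starts Jan 13 10:00 before Nadia ends Jan 13 14:00, and ends Jan 13 14:00 after Nadia starts Jan 13 09:00 → overlap.
Priya: starts Jan 13 13:00 before Nadia ends Jan 13 14:00, and ends Jan 13 16:00 after Nadia starts Jan 13 09:00 → overlap.
Felix: starts Jan 13 23:00 at or after Nadia ends Jan 13 14:00 → clear.
Rohan: starts Jan 14 02:00 at or after Nadia ends Jan 13 14:00 → clear.
Tariq: starts Jan 14 04:00 at or after Nadia ends Jan 13 14:00 → clear.
Jonas: starts Jan 14 07:00 at or after Nadia ends Jan 13 14:00 → clear.
Omar: starts Jan 14 13:00 at or after Nadia ends Jan 13 14:00 → clear.
Nadia overlaps Priya, Declan.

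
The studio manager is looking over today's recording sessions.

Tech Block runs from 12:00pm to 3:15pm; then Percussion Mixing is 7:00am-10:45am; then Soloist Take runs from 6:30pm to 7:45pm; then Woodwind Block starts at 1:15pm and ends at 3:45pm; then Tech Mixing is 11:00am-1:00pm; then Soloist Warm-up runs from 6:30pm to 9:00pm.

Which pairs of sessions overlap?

Soloist Take & Soloist Warm-up, Tech Block & Tech Mixing, Tech Block & Woodwind Block

Two intervals overlap when each starts before the other ends.
Sorted by start: Percussion Mixing, Tech Mixing, Tech Block, Woodwind Block, Soloist Take, Soloist Warm-up.
Tech Mixing starts after Percussion Mixing ends; Percussion Mixing is clear from here.
Tech Block starts before Tech Mixing ends → Tech Mixing and Tech Block overlap.
Woodwind Block starts after Tech Mixing ends; Tech Mixing is clear from here.
Woodwind Block starts before Tech Block ends → Tech Block and Woodwind Block overlap.
Soloist Take starts after Tech Block ends; Tech Block is clear from here.
Soloist Take starts after Woodwind Block ends; Woodwind Block is clear from here.
Soloist Warm-up starts before Soloist Take ends → Soloist Take and Soloist Warm-up overlap.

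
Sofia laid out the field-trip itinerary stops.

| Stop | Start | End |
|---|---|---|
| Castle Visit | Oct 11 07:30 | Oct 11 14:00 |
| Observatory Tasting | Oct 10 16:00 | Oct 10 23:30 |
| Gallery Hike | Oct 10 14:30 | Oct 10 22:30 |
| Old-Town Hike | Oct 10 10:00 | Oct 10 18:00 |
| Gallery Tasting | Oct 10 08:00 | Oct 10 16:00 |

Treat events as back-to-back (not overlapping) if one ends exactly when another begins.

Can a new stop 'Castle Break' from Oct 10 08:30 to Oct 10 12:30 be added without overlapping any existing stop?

Gallery Tasting: starts Oct 10 08:00 before Castle Break ends Oct 10 12:30, and ends Oct 10 16:00 after Castle Break starts Oct 10 08:30 → overlap.
Old-Town Hike: starts Oct 10 10:00 before Castle Break ends Oct 10 12:30, and ends Oct 10 18:00 after Castle Break starts Oct 10 08:30 → overlap.
Gallery Hike: starts Oct 10 14:30 at or after Castle Break ends Oct 10 12:30 → clear.
Observatory Tasting: starts Oct 10 16:00 at or after Castle Break ends Oct 10 12:30 → clear.
Castle Visit: starts Oct 11 07:30 at or after Castle Break ends Oct 10 12:30 → clear.
Castle Break overlaps Gallery Tasting, Old-Town Hike.

No — it overlaps Gallery Tasting, Old-Town Hike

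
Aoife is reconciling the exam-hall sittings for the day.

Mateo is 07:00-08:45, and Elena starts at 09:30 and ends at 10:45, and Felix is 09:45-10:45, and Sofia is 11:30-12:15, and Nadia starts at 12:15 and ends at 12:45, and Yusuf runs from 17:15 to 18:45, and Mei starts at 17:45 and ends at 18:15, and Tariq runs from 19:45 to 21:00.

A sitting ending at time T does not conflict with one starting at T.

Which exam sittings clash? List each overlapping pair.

Elena & Felix, Mei & Yusuf

Check each pair: they overlap iff neither finishes before the other starts.
Sorted by start: Mateo, Elena, Felix, Sofia, Nadia, Yusuf, Mei, Tariq.
Elena starts after Mateo ends — done with Mateo.
Felix starts before Elena ends → Elena and Felix overlap.
Sofia starts after Elena ends — done with Elena.
Sofia starts after Felix ends — done with Felix.
Nadia starts exactly when Sofia ends (back-to-back, no overlap) — done with Sofia.
Yusuf starts after Nadia ends — done with Nadia.
Mei starts before Yusuf ends → Yusuf and Mei overlap.
Tariq starts after Yusuf ends.
Tariq starts after Mei ends.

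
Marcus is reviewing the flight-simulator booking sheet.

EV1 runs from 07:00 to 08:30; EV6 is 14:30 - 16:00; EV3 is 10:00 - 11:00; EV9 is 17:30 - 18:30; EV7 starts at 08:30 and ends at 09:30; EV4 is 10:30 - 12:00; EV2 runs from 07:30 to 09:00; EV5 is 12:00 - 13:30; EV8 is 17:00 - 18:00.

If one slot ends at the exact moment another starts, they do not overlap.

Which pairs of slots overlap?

Sorted by start: EV1, EV2, EV7, EV3, EV4, EV5, EV6, EV8, EV9.
EV2 starts before EV1 ends → EV1 and EV2 overlap.
EV7 starts exactly when EV1 ends (back-to-back, no overlap), so EV1 has no further overlaps.
EV7 starts before EV2 ends → EV2 and EV7 overlap.
EV3 starts after EV2 ends, so EV2 has no further overlaps.
EV3 starts after EV7 ends, so EV7 has no further overlaps.
EV4 starts before EV3 ends → EV3 and EV4 overlap.
EV5 starts after EV3 ends, so EV3 has no further overlaps.
EV5 starts exactly when EV4 ends (back-to-back, no overlap), so EV4 has no further overlaps.
EV6 starts after EV5 ends, so EV5 has no further overlaps.
EV8 starts after EV6 ends, so EV6 has no further overlaps.
EV9 starts before EV8 ends → EV8 and EV9 overlap.

EV1 & EV2, EV2 & EV7, EV3 & EV4, EV8 & EV9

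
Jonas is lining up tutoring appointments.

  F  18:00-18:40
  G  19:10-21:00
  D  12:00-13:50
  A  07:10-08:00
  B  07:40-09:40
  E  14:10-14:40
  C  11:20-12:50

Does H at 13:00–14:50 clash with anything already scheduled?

A: ends 08:00 at or before H starts 13:00 → clear.
B: ends 09:40 at or before H starts 13:00 → clear.
C: ends 12:50 at or before H starts 13:00 → clear.
D: starts 12:00 before H ends 14:50, and ends 13:50 after H starts 13:00 → overlap.
E: starts 14:10 before H ends 14:50, and ends 14:40 after H starts 13:00 → overlap.
F: starts 18:00 at or after H ends 14:50 → clear.
G: starts 19:10 at or after H ends 14:50 → clear.
H overlaps D, E.

Yes — it overlaps D, E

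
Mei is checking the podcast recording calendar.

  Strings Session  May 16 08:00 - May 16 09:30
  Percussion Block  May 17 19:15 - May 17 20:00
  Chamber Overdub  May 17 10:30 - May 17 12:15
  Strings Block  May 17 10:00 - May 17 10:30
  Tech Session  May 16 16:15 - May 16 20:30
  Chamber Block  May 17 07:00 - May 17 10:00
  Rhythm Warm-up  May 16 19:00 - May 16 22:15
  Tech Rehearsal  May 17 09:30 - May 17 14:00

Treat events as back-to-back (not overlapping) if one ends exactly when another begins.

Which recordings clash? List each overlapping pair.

Check each pair: they overlap iff neither finishes before the other starts.
Sorted by start: Strings Session, Tech Session, Rhythm Warm-up, Chamber Block, Tech Rehearsal, Strings Block, Chamber Overdub, Percussion Block.
Tech Session starts after Strings Session ends, so Strings Session has no further overlaps.
Rhythm Warm-up starts before Tech Session ends → Tech Session and Rhythm Warm-up overlap.
Chamber Block starts after Tech Session ends, so Tech Session has no further overlaps.
Chamber Block starts after Rhythm Warm-up ends, so Rhythm Warm-up has no further overlaps.
Tech Rehearsal starts before Chamber Block ends → Chamber Block and Tech Rehearsal overlap.
Strings Block starts exactly when Chamber Block ends (back-to-back, no overlap), so Chamber Block has no further overlaps.
Strings Block starts before Tech Rehearsal ends → Tech Rehearsal and Strings Block overlap.
Chamber Overdub starts before Tech Rehearsal ends → Tech Rehearsal and Chamber Overdub overlap.
Percussion Block starts after Tech Rehearsal ends.
Chamber Overdub starts exactly when Strings Block ends (back-to-back, no overlap), so Strings Block has no further overlaps.
Percussion Block starts after Chamber Overdub ends.

Chamber Block & Tech Rehearsal, Chamber Overdub & Tech Rehearsal, Rhythm Warm-up & Tech Session, Strings Block & Tech Rehearsal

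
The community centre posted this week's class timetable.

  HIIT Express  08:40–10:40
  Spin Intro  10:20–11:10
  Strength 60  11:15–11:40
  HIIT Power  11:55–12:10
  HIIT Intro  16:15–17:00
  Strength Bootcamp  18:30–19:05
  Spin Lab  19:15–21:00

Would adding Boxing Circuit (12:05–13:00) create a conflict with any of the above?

Yes — it overlaps HIIT Power

HIIT Express: ends 10:40 at or before Boxing Circuit starts 12:05 → clear.
Spin Intro: ends 11:10 at or before Boxing Circuit starts 12:05 → clear.
Strength 60: ends 11:40 at or before Boxing Circuit starts 12:05 → clear.
HIIT Power: starts 11:55 before Boxing Circuit ends 13:00, and ends 12:10 after Boxing Circuit starts 12:05 → overlap.
HIIT Intro: starts 16:15 at or after Boxing Circuit ends 13:00 → clear.
Strength Bootcamp: starts 18:30 at or after Boxing Circuit ends 13:00 → clear.
Spin Lab: starts 19:15 at or after Boxing Circuit ends 13:00 → clear.
Boxing Circuit overlaps HIIT Power.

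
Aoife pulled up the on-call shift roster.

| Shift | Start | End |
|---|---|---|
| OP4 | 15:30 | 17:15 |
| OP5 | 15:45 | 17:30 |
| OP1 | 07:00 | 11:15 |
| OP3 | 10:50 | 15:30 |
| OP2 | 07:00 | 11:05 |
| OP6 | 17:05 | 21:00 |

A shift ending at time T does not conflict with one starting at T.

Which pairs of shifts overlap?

Sorted by start: OP1, OP2, OP3, OP4, OP5, OP6.
OP2 starts before OP1 ends → OP1 and OP2 overlap.
OP3 starts before OP1 ends → OP1 and OP3 overlap.
OP4 starts after OP1 ends — done with OP1.
OP3 starts before OP2 ends → OP2 and OP3 overlap.
OP4 starts after OP2 ends — done with OP2.
OP4 starts exactly when OP3 ends (back-to-back, no overlap) — done with OP3.
OP5 starts before OP4 ends → OP4 and OP5 overlap.
OP6 starts before OP4 ends → OP4 and OP6 overlap.
OP6 starts before OP5 ends → OP5 and OP6 overlap.

OP1 & OP2, OP1 & OP3, OP2 & OP3, OP4 & OP5, OP4 & OP6, OP5 & OP6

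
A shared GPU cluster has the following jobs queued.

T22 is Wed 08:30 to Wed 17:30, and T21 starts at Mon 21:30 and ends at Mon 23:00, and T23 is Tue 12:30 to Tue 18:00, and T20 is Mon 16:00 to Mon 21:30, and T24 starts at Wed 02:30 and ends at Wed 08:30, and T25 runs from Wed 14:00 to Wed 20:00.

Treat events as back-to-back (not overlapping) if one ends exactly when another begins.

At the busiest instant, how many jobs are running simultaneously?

2

Sort all start/end points and keep a running count:
Mon 16:00 start T20 → 1
Mon 21:30 end T20 → 0
Mon 21:30 start T21 → 1
Mon 23:00 end T21 → 0
Tue 12:30 start T23 → 1
Tue 18:00 end T23 → 0
Wed 02:30 start T24 → 1
Wed 08:30 end T24 → 0
Wed 08:30 start T22 → 1
Wed 14:00 start T25 → 2
Wed 17:30 end T22 → 1
Wed 20:00 end T25 → 0
Peak is 2, at Wed 14:00 (T22, T25).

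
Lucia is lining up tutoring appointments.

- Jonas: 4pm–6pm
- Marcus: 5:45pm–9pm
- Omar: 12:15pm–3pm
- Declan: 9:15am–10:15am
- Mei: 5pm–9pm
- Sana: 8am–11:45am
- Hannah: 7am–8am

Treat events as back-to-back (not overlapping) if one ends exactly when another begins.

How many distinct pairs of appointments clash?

4

Sorted by start: Hannah, Sana, Declan, Omar, Jonas, Mei, Marcus.
Sana starts exactly when Hannah ends (back-to-back, no overlap), so nothing later overlaps Hannah either.
Declan starts before Sana ends → Sana and Declan overlap.
Omar starts after Sana ends, so nothing later overlaps Sana either.
Omar starts after Declan ends, so nothing later overlaps Declan either.
Jonas starts after Omar ends, so nothing later overlaps Omar either.
Mei starts before Jonas ends → Jonas and Mei overlap.
Marcus starts before Jonas ends → Jonas and Marcus overlap.
Marcus starts before Mei ends → Mei and Marcus overlap.
Overlapping pairs: Declan & Sana, Jonas & Marcus, Jonas & Mei, Marcus & Mei — 4 in total.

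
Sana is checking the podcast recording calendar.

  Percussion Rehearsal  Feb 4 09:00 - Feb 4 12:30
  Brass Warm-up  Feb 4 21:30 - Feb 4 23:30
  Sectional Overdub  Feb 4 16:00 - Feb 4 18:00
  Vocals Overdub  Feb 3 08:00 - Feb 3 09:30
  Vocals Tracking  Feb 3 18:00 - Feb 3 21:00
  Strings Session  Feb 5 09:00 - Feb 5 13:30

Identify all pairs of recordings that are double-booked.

Sorted by start: Vocals Overdub, Vocals Tracking, Percussion Rehearsal, Sectional Overdub, Brass Warm-up, Strings Session.
Vocals Tracking starts after Vocals Overdub ends; Vocals Overdub is clear from here.
Percussion Rehearsal starts after Vocals Tracking ends; Vocals Tracking is clear from here.
Sectional Overdub starts after Percussion Rehearsal ends; Percussion Rehearsal is clear from here.
Brass Warm-up starts after Sectional Overdub ends; Sectional Overdub is clear from here.
Strings Session starts after Brass Warm-up ends.

none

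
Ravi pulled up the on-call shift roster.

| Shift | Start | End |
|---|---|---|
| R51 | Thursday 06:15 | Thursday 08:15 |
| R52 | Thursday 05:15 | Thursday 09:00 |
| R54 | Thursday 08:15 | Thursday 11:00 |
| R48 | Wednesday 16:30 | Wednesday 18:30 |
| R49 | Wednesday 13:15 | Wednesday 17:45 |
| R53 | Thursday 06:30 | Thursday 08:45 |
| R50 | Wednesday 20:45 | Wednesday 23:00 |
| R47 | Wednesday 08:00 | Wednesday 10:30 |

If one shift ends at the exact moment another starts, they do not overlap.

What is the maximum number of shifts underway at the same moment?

Sort all start/end points and keep a running count:
Wednesday 08:00 start R47 → 1
Wednesday 10:30 end R47 → 0
Wednesday 13:15 start R49 → 1
Wednesday 16:30 start R48 → 2
Wednesday 17:45 end R49 → 1
Wednesday 18:30 end R48 → 0
Wednesday 20:45 start R50 → 1
Wednesday 23:00 end R50 → 0
Thursday 05:15 start R52 → 1
Thursday 06:15 start R51 → 2
Thursday 06:30 start R53 → 3
Thursday 08:15 end R51 → 2
Thursday 08:15 start R54 → 3
Thursday 08:45 end R53 → 2
Thursday 09:00 end R52 → 1
Thursday 11:00 end R54 → 0
Peak is 3, at Thursday 06:30 (R51, R52, R53).

3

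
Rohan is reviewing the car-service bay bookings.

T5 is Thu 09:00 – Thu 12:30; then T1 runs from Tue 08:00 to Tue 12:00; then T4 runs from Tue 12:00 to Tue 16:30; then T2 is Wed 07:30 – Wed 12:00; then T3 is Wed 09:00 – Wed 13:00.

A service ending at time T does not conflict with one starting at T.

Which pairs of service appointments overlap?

Sorted by start: T1, T4, T2, T3, T5.
T4 starts exactly when T1 ends (back-to-back, no overlap), so T1 has no further overlaps.
T2 starts after T4 ends, so T4 has no further overlaps.
T3 starts before T2 ends → T2 and T3 overlap.
T5 starts after T2 ends.
T5 starts after T3 ends.

T2 & T3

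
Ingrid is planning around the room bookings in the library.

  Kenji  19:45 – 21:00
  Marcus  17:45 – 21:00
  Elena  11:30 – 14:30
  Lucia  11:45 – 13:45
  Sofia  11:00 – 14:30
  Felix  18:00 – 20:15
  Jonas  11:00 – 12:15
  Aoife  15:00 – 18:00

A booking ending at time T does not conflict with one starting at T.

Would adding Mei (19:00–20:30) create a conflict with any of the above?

Yes — it overlaps Felix, Kenji, Marcus

Sofia: ends 14:30 at or before Mei starts 19:00 → clear.
Jonas: ends 12:15 at or before Mei starts 19:00 → clear.
Elena: ends 14:30 at or before Mei starts 19:00 → clear.
Lucia: ends 13:45 at or before Mei starts 19:00 → clear.
Aoife: ends 18:00 at or before Mei starts 19:00 → clear.
Marcus: starts 17:45 before Mei ends 20:30, and ends 21:00 after Mei starts 19:00 → overlap.
Felix: starts 18:00 before Mei ends 20:30, and ends 20:15 after Mei starts 19:00 → overlap.
Kenji: starts 19:45 before Mei ends 20:30, and ends 21:00 after Mei starts 19:00 → overlap.
Mei overlaps Felix, Marcus, Kenji.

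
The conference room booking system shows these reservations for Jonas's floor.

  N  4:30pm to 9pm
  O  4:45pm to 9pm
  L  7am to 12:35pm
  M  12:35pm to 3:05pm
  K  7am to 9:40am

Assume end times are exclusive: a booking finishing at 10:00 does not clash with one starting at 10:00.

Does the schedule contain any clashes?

Sorted by start: K, L, M, N, O.
L starts before K ends → K and L overlap.
That's a conflict, so the schedule is not conflict-free.

Yes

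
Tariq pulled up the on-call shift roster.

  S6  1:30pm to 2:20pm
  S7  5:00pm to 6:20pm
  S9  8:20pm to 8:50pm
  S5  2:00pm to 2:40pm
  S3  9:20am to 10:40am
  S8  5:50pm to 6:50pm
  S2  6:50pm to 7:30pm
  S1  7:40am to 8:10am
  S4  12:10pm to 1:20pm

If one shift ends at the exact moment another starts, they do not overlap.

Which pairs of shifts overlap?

Sorted by start: S1, S3, S4, S6, S5, S7, S8, S2, S9.
S3 starts after S1 ends, so S1 has no further overlaps.
S4 starts after S3 ends, so S3 has no further overlaps.
S6 starts after S4 ends, so S4 has no further overlaps.
S5 starts before S6 ends → S6 and S5 overlap.
S7 starts after S6 ends, so S6 has no further overlaps.
S7 starts after S5 ends, so S5 has no further overlaps.
S8 starts before S7 ends → S7 and S8 overlap.
S2 starts after S7 ends, so S7 has no further overlaps.
S2 starts exactly when S8 ends (back-to-back, no overlap), so S8 has no further overlaps.
S9 starts after S2 ends.

S5 & S6, S7 & S8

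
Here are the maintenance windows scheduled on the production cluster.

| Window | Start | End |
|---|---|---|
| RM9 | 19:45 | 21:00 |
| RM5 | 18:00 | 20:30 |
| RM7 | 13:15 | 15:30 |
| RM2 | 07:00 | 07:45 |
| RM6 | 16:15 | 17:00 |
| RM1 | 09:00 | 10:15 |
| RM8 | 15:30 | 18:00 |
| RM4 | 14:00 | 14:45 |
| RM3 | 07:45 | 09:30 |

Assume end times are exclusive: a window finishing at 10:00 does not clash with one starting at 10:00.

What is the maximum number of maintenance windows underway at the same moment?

Sweep the timeline, counting +1 at each start and −1 at each end (ends before starts at a tie):
07:00 start RM2 → 1
07:45 end RM2 → 0
07:45 start RM3 → 1
09:00 start RM1 → 2
09:30 end RM3 → 1
10:15 end RM1 → 0
13:15 start RM7 → 1
14:00 start RM4 → 2
14:45 end RM4 → 1
15:30 end RM7 → 0
15:30 start RM8 → 1
16:15 start RM6 → 2
17:00 end RM6 → 1
18:00 end RM8 → 0
18:00 start RM5 → 1
19:45 start RM9 → 2
20:30 end RM5 → 1
21:00 end RM9 → 0
Peak is 2, at 09:00 (RM1, RM3).

2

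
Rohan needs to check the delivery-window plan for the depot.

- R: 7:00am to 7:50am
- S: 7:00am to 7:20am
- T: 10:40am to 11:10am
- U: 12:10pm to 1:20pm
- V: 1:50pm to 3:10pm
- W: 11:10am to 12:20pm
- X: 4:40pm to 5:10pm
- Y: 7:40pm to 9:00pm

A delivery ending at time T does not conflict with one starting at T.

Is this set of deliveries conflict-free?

No

Sorted by start: R, S, T, W, U, V, X, Y.
S starts before R ends → R and S overlap.
That's a conflict, so the schedule is not conflict-free.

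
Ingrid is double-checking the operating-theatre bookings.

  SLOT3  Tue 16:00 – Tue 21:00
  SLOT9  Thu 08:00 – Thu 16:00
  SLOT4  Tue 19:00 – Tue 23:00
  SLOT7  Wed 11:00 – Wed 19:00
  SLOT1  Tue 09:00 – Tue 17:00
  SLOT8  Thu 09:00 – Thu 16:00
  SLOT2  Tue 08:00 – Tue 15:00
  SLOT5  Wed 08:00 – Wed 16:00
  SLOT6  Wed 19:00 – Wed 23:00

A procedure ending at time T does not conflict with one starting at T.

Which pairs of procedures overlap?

SLOT1 & SLOT2, SLOT1 & SLOT3, SLOT3 & SLOT4, SLOT5 & SLOT7, SLOT8 & SLOT9

Sorted by start: SLOT2, SLOT1, SLOT3, SLOT4, SLOT5, SLOT7, SLOT6, SLOT9, SLOT8.
SLOT1 starts before SLOT2 ends → SLOT2 and SLOT1 overlap.
SLOT3 starts after SLOT2 ends, so nothing later overlaps SLOT2 either.
SLOT3 starts before SLOT1 ends → SLOT1 and SLOT3 overlap.
SLOT4 starts after SLOT1 ends, so nothing later overlaps SLOT1 either.
SLOT4 starts before SLOT3 ends → SLOT3 and SLOT4 overlap.
SLOT5 starts after SLOT3 ends, so nothing later overlaps SLOT3 either.
SLOT5 starts after SLOT4 ends, so nothing later overlaps SLOT4 either.
SLOT7 starts before SLOT5 ends → SLOT5 and SLOT7 overlap.
SLOT6 starts after SLOT5 ends, so nothing later overlaps SLOT5 either.
SLOT6 starts exactly when SLOT7 ends (back-to-back, no overlap), so nothing later overlaps SLOT7 either.
SLOT9 starts after SLOT6 ends, so nothing later overlaps SLOT6 either.
SLOT8 starts before SLOT9 ends → SLOT9 and SLOT8 overlap.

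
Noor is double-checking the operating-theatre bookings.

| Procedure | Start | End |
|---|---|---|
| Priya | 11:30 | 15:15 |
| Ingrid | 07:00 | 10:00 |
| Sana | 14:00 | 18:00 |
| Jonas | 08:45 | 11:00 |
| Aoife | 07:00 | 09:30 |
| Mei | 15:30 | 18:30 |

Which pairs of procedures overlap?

Sorted by start: Aoife, Ingrid, Jonas, Priya, Sana, Mei.
Ingrid starts before Aoife ends → Aoife and Ingrid overlap.
Jonas starts before Aoife ends → Aoife and Jonas overlap.
Priya starts after Aoife ends; Aoife is clear from here.
Jonas starts before Ingrid ends → Ingrid and Jonas overlap.
Priya starts after Ingrid ends; Ingrid is clear from here.
Priya starts after Jonas ends; Jonas is clear from here.
Sana starts before Priya ends → Priya and Sana overlap.
Mei starts after Priya ends.
Mei starts before Sana ends → Sana and Mei overlap.

Aoife & Ingrid, Aoife & Jonas, Ingrid & Jonas, Mei & Sana, Priya & Sana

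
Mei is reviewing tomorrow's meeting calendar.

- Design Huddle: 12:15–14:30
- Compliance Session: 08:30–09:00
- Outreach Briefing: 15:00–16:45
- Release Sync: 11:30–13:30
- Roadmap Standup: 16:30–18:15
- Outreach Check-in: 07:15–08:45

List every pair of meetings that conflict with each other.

Sorted by start: Outreach Check-in, Compliance Session, Release Sync, Design Huddle, Outreach Briefing, Roadmap Standup.
Compliance Session starts before Outreach Check-in ends → Outreach Check-in and Compliance Session overlap.
Release Sync starts after Outreach Check-in ends; Outreach Check-in is clear from here.
Release Sync starts after Compliance Session ends; Compliance Session is clear from here.
Design Huddle starts before Release Sync ends → Release Sync and Design Huddle overlap.
Outreach Briefing starts after Release Sync ends; Release Sync is clear from here.
Outreach Briefing starts after Design Huddle ends; Design Huddle is clear from here.
Roadmap Standup starts before Outreach Briefing ends → Outreach Briefing and Roadmap Standup overlap.

Compliance Session & Outreach Check-in, Design Huddle & Release Sync, Outreach Briefing & Roadmap Standup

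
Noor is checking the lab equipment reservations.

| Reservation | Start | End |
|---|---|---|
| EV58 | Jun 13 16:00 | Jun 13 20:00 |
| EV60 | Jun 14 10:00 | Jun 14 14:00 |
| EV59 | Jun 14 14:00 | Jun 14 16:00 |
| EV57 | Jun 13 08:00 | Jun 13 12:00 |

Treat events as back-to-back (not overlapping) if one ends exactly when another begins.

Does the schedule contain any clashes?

Sorted by start: EV57, EV58, EV60, EV59.
EV58 starts after EV57 ends; EV57 is clear from here.
EV60 starts after EV58 ends; EV58 is clear from here.
EV59 starts exactly when EV60 ends (back-to-back, no overlap).
Every pair is clear; the schedule has no overlaps.

No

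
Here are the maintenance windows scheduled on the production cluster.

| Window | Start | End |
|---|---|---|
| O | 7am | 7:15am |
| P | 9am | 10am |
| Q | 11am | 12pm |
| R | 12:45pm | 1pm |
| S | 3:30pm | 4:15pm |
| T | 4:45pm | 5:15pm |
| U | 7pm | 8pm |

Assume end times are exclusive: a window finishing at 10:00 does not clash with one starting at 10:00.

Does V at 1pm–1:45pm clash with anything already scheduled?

O: ends 7:15am at or before V starts 1pm → clear.
P: ends 10am at or before V starts 1pm → clear.
Q: ends 12pm at or before V starts 1pm → clear.
R: ends 1pm at or before V starts 1pm → clear.
S: starts 3:30pm at or after V ends 1:45pm → clear.
T: starts 4:45pm at or after V ends 1:45pm → clear.
U: starts 7pm at or after V ends 1:45pm → clear.

No — it doesn't clash with anything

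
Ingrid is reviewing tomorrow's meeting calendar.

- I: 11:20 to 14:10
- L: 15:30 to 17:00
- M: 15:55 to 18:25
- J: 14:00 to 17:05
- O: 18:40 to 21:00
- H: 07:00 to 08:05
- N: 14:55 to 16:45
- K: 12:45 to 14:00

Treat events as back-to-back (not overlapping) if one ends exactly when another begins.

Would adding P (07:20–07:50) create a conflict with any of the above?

Yes — it overlaps H

H: starts 07:00 before P ends 07:50, and ends 08:05 after P starts 07:20 → overlap.
I: starts 11:20 at or after P ends 07:50 → clear.
K: starts 12:45 at or after P ends 07:50 → clear.
J: starts 14:00 at or after P ends 07:50 → clear.
N: starts 14:55 at or after P ends 07:50 → clear.
L: starts 15:30 at or after P ends 07:50 → clear.
M: starts 15:55 at or after P ends 07:50 → clear.
O: starts 18:40 at or after P ends 07:50 → clear.
P overlaps H.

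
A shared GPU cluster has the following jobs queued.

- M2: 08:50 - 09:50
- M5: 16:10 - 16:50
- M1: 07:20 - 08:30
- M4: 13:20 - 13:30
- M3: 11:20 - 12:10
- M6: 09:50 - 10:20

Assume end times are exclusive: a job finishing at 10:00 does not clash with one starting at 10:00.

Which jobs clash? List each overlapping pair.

Check each pair: they overlap iff neither finishes before the other starts.
Sorted by start: M1, M2, M6, M3, M4, M5.
M2 starts after M1 ends; M1 is clear from here.
M6 starts exactly when M2 ends (back-to-back, no overlap); M2 is clear from here.
M3 starts after M6 ends; M6 is clear from here.
M4 starts after M3 ends; M3 is clear from here.
M5 starts after M4 ends.

none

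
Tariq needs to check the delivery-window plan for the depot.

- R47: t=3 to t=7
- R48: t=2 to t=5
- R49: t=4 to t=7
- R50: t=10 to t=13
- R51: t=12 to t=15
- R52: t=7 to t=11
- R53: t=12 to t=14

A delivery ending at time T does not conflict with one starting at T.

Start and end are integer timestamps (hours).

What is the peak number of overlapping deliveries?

Sweep the timeline, counting +1 at each start and −1 at each end (ends before starts at a tie):
t=2 start R48 → 1
t=3 start R47 → 2
t=4 start R49 → 3
t=5 end R48 → 2
t=7 end R47 → 1
t=7 end R49 → 0
t=7 start R52 → 1
t=10 start R50 → 2
t=11 end R52 → 1
t=12 start R51 → 2
t=12 start R53 → 3
t=13 end R50 → 2
t=14 end R53 → 1
t=15 end R51 → 0
Peak is 3, at t=4 (R47, R48, R49).

3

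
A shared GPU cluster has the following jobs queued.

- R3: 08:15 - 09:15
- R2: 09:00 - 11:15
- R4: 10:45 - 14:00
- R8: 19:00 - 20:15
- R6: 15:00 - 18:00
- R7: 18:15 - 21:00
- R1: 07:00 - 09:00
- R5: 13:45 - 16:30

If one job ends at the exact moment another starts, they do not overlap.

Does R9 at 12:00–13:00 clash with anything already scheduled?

R1: ends 09:00 at or before R9 starts 12:00 → clear.
R3: ends 09:15 at or before R9 starts 12:00 → clear.
R2: ends 11:15 at or before R9 starts 12:00 → clear.
R4: starts 10:45 before R9 ends 13:00, and ends 14:00 after R9 starts 12:00 → overlap.
R5: starts 13:45 at or after R9 ends 13:00 → clear.
R6: starts 15:00 at or after R9 ends 13:00 → clear.
R7: starts 18:15 at or after R9 ends 13:00 → clear.
R8: starts 19:00 at or after R9 ends 13:00 → clear.
R9 overlaps R4.

Yes — it overlaps R4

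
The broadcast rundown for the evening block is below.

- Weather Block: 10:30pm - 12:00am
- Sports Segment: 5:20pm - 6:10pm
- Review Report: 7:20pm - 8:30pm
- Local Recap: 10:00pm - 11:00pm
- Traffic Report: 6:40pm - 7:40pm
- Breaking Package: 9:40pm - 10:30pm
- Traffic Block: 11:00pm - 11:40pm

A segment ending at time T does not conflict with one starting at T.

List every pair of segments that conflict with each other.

Breaking Package & Local Recap, Local Recap & Weather Block, Review Report & Traffic Report, Traffic Block & Weather Block

Check each pair: they overlap iff neither finishes before the other starts.
Sorted by start: Sports Segment, Traffic Report, Review Report, Breaking Package, Local Recap, Weather Block, Traffic Block.
Traffic Report starts after Sports Segment ends, so Sports Segment has no further overlaps.
Review Report starts before Traffic Report ends → Traffic Report and Review Report overlap.
Breaking Package starts after Traffic Report ends, so Traffic Report has no further overlaps.
Breaking Package starts after Review Report ends, so Review Report has no further overlaps.
Local Recap starts before Breaking Package ends → Breaking Package and Local Recap overlap.
Weather Block starts exactly when Breaking Package ends (back-to-back, no overlap), so Breaking Package has no further overlaps.
Weather Block starts before Local Recap ends → Local Recap and Weather Block overlap.
Traffic Block starts exactly when Local Recap ends (back-to-back, no overlap).
Traffic Block starts before Weather Block ends → Weather Block and Traffic Block overlap.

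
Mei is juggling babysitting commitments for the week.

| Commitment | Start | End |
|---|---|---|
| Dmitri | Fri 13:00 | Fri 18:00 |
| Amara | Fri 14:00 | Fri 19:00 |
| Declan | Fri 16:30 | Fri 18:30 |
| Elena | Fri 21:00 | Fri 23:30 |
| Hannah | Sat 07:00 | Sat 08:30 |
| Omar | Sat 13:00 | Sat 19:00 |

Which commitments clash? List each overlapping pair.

Sorted by start: Dmitri, Amara, Declan, Elena, Hannah, Omar.
Amara starts before Dmitri ends → Dmitri and Amara overlap.
Declan starts before Dmitri ends → Dmitri and Declan overlap.
Elena starts after Dmitri ends, so Dmitri has no further overlaps.
Declan starts before Amara ends → Amara and Declan overlap.
Elena starts after Amara ends, so Amara has no further overlaps.
Elena starts after Declan ends, so Declan has no further overlaps.
Hannah starts after Elena ends, so Elena has no further overlaps.
Omar starts after Hannah ends.

Amara & Declan, Amara & Dmitri, Declan & Dmitri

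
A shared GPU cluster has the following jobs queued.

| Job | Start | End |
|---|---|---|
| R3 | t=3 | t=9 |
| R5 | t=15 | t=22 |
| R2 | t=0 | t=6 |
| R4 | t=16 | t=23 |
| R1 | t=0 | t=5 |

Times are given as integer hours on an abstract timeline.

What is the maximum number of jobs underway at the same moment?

Sort all start/end points and keep a running count:
t=0 start R1 → 1
t=0 start R2 → 2
t=3 start R3 → 3
t=5 end R1 → 2
t=6 end R2 → 1
t=9 end R3 → 0
t=15 start R5 → 1
t=16 start R4 → 2
t=22 end R5 → 1
t=23 end R4 → 0
Peak is 3, at t=3 (R1, R2, R3).

3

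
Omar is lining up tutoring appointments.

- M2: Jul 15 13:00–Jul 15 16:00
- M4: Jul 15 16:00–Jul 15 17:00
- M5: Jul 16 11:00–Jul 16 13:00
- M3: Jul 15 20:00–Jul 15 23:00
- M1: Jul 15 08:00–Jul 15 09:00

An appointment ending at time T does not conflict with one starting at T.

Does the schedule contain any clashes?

No

Sorted by start: M1, M2, M4, M3, M5.
M2 starts after M1 ends; M1 is clear from here.
M4 starts exactly when M2 ends (back-to-back, no overlap); M2 is clear from here.
M3 starts after M4 ends; M4 is clear from here.
M5 starts after M3 ends.
Every pair is clear; the schedule has no overlaps.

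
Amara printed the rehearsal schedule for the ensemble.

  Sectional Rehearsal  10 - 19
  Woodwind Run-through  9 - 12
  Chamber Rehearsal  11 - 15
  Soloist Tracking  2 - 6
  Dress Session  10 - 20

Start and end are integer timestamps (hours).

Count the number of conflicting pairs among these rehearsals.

Two intervals overlap when each starts before the other ends.
Sorted by start: Soloist Tracking, Woodwind Run-through, Dress Session, Sectional Rehearsal, Chamber Rehearsal.
Woodwind Run-through starts after Soloist Tracking ends — done with Soloist Tracking.
Dress Session starts before Woodwind Run-through ends → Woodwind Run-through and Dress Session overlap.
Sectional Rehearsal starts before Woodwind Run-through ends → Woodwind Run-through and Sectional Rehearsal overlap.
Chamber Rehearsal starts before Woodwind Run-through ends → Woodwind Run-through and Chamber Rehearsal overlap.
Sectional Rehearsal starts before Dress Session ends → Dress Session and Sectional Rehearsal overlap.
Chamber Rehearsal starts before Dress Session ends → Dress Session and Chamber Rehearsal overlap.
Chamber Rehearsal starts before Sectional Rehearsal ends → Sectional Rehearsal and Chamber Rehearsal overlap.
Overlapping pairs: Chamber Rehearsal & Dress Session, Chamber Rehearsal & Sectional Rehearsal, Chamber Rehearsal & Woodwind Run-through, Dress Session & Sectional Rehearsal, Dress Session & Woodwind Run-through, Sectional Rehearsal & Woodwind Run-through — 6 in total.

6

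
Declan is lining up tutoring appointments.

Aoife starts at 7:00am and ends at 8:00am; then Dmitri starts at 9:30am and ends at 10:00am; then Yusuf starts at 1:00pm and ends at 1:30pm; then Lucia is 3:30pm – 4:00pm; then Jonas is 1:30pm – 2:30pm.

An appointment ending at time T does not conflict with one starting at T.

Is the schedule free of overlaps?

Yes

Sorted by start: Aoife, Dmitri, Yusuf, Jonas, Lucia.
Dmitri starts after Aoife ends, so Aoife has no further overlaps.
Yusuf starts after Dmitri ends, so Dmitri has no further overlaps.
Jonas starts exactly when Yusuf ends (back-to-back, no overlap), so Yusuf has no further overlaps.
Lucia starts after Jonas ends.
Every pair is clear; the schedule has no overlaps.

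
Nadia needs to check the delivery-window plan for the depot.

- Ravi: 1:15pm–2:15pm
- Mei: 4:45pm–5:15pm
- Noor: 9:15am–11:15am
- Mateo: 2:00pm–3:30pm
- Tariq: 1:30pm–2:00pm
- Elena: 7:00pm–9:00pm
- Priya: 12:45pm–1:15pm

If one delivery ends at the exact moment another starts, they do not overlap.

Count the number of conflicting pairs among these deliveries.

2

Sorted by start: Noor, Priya, Ravi, Tariq, Mateo, Mei, Elena.
Priya starts after Noor ends, so Noor has no further overlaps.
Ravi starts exactly when Priya ends (back-to-back, no overlap), so Priya has no further overlaps.
Tariq starts before Ravi ends → Ravi and Tariq overlap.
Mateo starts before Ravi ends → Ravi and Mateo overlap.
Mei starts after Ravi ends, so Ravi has no further overlaps.
Mateo starts exactly when Tariq ends (back-to-back, no overlap), so Tariq has no further overlaps.
Mei starts after Mateo ends, so Mateo has no further overlaps.
Elena starts after Mei ends.
Overlapping pairs: Mateo & Ravi, Ravi & Tariq — 2 in total.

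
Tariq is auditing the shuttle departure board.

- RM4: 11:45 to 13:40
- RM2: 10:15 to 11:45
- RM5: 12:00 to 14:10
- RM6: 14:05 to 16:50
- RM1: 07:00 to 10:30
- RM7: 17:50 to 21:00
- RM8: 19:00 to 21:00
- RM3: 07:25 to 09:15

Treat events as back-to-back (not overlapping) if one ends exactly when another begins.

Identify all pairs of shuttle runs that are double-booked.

RM1 & RM2, RM1 & RM3, RM4 & RM5, RM5 & RM6, RM7 & RM8

Two intervals overlap when each starts before the other ends.
Sorted by start: RM1, RM3, RM2, RM4, RM5, RM6, RM7, RM8.
RM3 starts before RM1 ends → RM1 and RM3 overlap.
RM2 starts before RM1 ends → RM1 and RM2 overlap.
RM4 starts after RM1 ends, so nothing later overlaps RM1 either.
RM2 starts after RM3 ends, so nothing later overlaps RM3 either.
RM4 starts exactly when RM2 ends (back-to-back, no overlap), so nothing later overlaps RM2 either.
RM5 starts before RM4 ends → RM4 and RM5 overlap.
RM6 starts after RM4 ends, so nothing later overlaps RM4 either.
RM6 starts before RM5 ends → RM5 and RM6 overlap.
RM7 starts after RM5 ends, so nothing later overlaps RM5 either.
RM7 starts after RM6 ends, so nothing later overlaps RM6 either.
RM8 starts before RM7 ends → RM7 and RM8 overlap.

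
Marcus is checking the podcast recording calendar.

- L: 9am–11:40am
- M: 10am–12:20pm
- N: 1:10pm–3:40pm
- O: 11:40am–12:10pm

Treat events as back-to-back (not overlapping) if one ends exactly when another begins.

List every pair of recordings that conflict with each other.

Two intervals overlap when each starts before the other ends.
Sorted by start: L, M, O, N.
M starts before L ends → L and M overlap.
O starts exactly when L ends (back-to-back, no overlap) — done with L.
O starts before M ends → M and O overlap.
N starts after M ends.
N starts after O ends.

L & M, M & O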